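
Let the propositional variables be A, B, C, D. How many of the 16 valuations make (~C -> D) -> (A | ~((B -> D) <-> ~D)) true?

Initial set: {((~C -> D) -> (A | ~((B -> D) <-> ~D)))}.
((~C -> D) -> (A | ~((B -> D) <-> ~D))): β-rule — branch into ~(~C -> D)  //  (A | ~((B -> D) <-> ~D)).
  branch 1 (add ~(~C -> D)):
    ~(~C -> D): α-rule — add ~C, ~D.
    ○ open, literals {C=0, D=0}.
  branch 2 (add (A | ~((B -> D) <-> ~D))):
    (A | ~((B -> D) <-> ~D)): β-rule — branch into A  //  ~((B -> D) <-> ~D).
      branch 2.1 (add A):
        ○ open, literals {A=1}.
      branch 2.2 (add ~((B -> D) <-> ~D)):
        ~((B -> D) <-> ~D): β-rule — branch into (B -> D), ~~D  //  ~(B -> D), ~D.
          branch 2.2.1 (add (B -> D), ~~D):
            (B -> D): β-rule — branch into ~B  //  D.
              branch 2.2.1.1 (add ~B):
                ○ open, literals {B=0, D=1}.
              branch 2.2.1.2 (add D):
                ○ open, literals {D=1}.
          branch 2.2.2 (add ~(B -> D), ~D):
            ~(B -> D): α-rule — add B, ~D.
            ○ open, literals {B=1, D=0}.
0 branches closed, 5 open.
Each open branch fixes some atoms; the unmentioned ones are free. Counting distinct full assignments: branch {C=0, D=0} (A, B) contributes 4 new; branch {A=1} (B, C, D) contributes 6 new; branch {B=0, D=1} (A, C) contributes 2 new; branch {D=1} (A, B, C) contributes 2 new; branch {B=1, D=0} (A, C) contributes 1 new. Total: 15.

15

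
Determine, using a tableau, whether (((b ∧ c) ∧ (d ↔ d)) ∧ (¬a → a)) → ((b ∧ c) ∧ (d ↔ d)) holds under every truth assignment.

Valid

Assume the negation and expand:
Initial set: {¬((((b ∧ c) ∧ (d ↔ d)) ∧ (¬a → a)) → ((b ∧ c) ∧ (d ↔ d)))}.
¬((((b ∧ c) ∧ (d ↔ d)) ∧ (¬a → a)) → ((b ∧ c) ∧ (d ↔ d))): α-rule — add (((b ∧ c) ∧ (d ↔ d)) ∧ (¬a → a)), ¬((b ∧ c) ∧ (d ↔ d)).
(((b ∧ c) ∧ (d ↔ d)) ∧ (¬a → a)): α-rule — add ((b ∧ c) ∧ (d ↔ d)), (¬a → a).
((b ∧ c) ∧ (d ↔ d)): α-rule — add (b ∧ c), (d ↔ d).
(b ∧ c): α-rule — add b, c.
¬((b ∧ c) ∧ (d ↔ d)): β-rule — branch into ¬(b ∧ c)  //  ¬(d ↔ d).
  branch 1 (add ¬(b ∧ c)):
    (¬a → a): β-rule — branch into ¬¬a  //  a.
      branch 1.1 (add ¬¬a):
        (d ↔ d): β-rule — branch into d, d  //  ¬d, ¬d.
          branch 1.1.1 (add d, d):
            ¬(b ∧ c): β-rule — branch into ¬b  //  ¬c.
              branch 1.1.1.1 (add ¬b):
                × closes — contains both b and ¬b.
              branch 1.1.1.2 (add ¬c):
                × closes — contains both c and ¬c.
          branch 1.1.2 (add ¬d, ¬d):
            ¬(b ∧ c): β-rule — branch into ¬b  //  ¬c.
              branch 1.1.2.1 (add ¬b):
                × closes — contains both b and ¬b.
              branch 1.1.2.2 (add ¬c):
                × closes — contains both c and ¬c.
      branch 1.2 (add a):
        (d ↔ d): β-rule — branch into d, d  //  ¬d, ¬d.
          branch 1.2.1 (add d, d):
            ¬(b ∧ c): β-rule — branch into ¬b  //  ¬c.
              branch 1.2.1.1 (add ¬b):
                × closes — contains both b and ¬b.
              branch 1.2.1.2 (add ¬c):
                × closes — contains both c and ¬c.
          branch 1.2.2 (add ¬d, ¬d):
            ¬(b ∧ c): β-rule — branch into ¬b  //  ¬c.
              branch 1.2.2.1 (add ¬b):
                × closes — contains both b and ¬b.
              branch 1.2.2.2 (add ¬c):
                × closes — contains both c and ¬c.
  branch 2 (add ¬(d ↔ d)):
    (¬a → a): β-rule — branch into ¬¬a  //  a.
      branch 2.1 (add ¬¬a):
        (d ↔ d): β-rule — branch into d, d  //  ¬d, ¬d.
          branch 2.1.1 (add d, d):
            ¬(d ↔ d): β-rule — branch into d, ¬d  //  ¬d, d.
              branch 2.1.1.1 (add d, ¬d):
                × closes — contains both d and ¬d.
              branch 2.1.1.2 (add ¬d, d):
                × closes — contains both d and ¬d.
          branch 2.1.2 (add ¬d, ¬d):
            ¬(d ↔ d): β-rule — branch into d, ¬d  //  ¬d, d.
              branch 2.1.2.1 (add d, ¬d):
                × closes — contains both d and ¬d.
              branch 2.1.2.2 (add ¬d, d):
                × closes — contains both d and ¬d.
      branch 2.2 (add a):
        (d ↔ d): β-rule — branch into d, d  //  ¬d, ¬d.
          branch 2.2.1 (add d, d):
            ¬(d ↔ d): β-rule — branch into d, ¬d  //  ¬d, d.
              branch 2.2.1.1 (add d, ¬d):
                × closes — contains both d and ¬d.
              branch 2.2.1.2 (add ¬d, d):
                × closes — contains both d and ¬d.
          branch 2.2.2 (add ¬d, ¬d):
            ¬(d ↔ d): β-rule — branch into d, ¬d  //  ¬d, d.
              branch 2.2.2.1 (add d, ¬d):
                × closes — contains both d and ¬d.
              branch 2.2.2.2 (add ¬d, d):
                × closes — contains both d and ¬d.
All 16 branches close.
Every branch closed, so the negation is unsatisfiable and the formula is valid.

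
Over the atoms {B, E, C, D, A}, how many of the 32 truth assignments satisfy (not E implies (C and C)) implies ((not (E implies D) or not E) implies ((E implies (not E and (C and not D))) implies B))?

28

Initial set: {((not E implies (C and C)) implies ((not (E implies D) or not E) implies ((E implies (not E and (C and not D))) implies B)))}.
((not E implies (C and C)) implies ((not (E implies D) or not E) implies ((E implies (not E and (C and not D))) implies B))): β-rule — branch into not (not E implies (C and C))  //  ((not (E implies D) or not E) implies ((E implies (not E and (C and not D))) implies B)).
  branch 1 (add not (not E implies (C and C))):
    not (not E implies (C and C)): α-rule — add not E, not (C and C).
    not (C and C): β-rule — branch into not C  //  not C.
      branch 1.1 (add not C):
        ○ open, literals {C=false, E=false}.
      branch 1.2 (add not C):
        ○ open, literals {C=false, E=false}.
  branch 2 (add ((not (E implies D) or not E) implies ((E implies (not E and (C and not D))) implies B))):
    ((not (E implies D) or not E) implies ((E implies (not E and (C and not D))) implies B)): β-rule — branch into not (not (E implies D) or not E)  //  ((E implies (not E and (C and not D))) implies B).
      branch 2.1 (add not (not (E implies D) or not E)):
        not (not (E implies D) or not E): α-rule — add not not (E implies D), not not E.
        not not (E implies D): β-rule — branch into not E  //  D.
          branch 2.1.1 (add not E):
            × closes — contains both E and not E.
          branch 2.1.2 (add D):
            ○ open, literals {D=true, E=true}.
      branch 2.2 (add ((E implies (not E and (C and not D))) implies B)):
        ((E implies (not E and (C and not D))) implies B): β-rule — branch into not (E implies (not E and (C and not D)))  //  B.
          branch 2.2.1 (add not (E implies (not E and (C and not D)))):
            not (E implies (not E and (C and not D))): α-rule — add E, not (not E and (C and not D)).
            not (not E and (C and not D)): β-rule — branch into not not E  //  not (C and not D).
              branch 2.2.1.1 (add not not E):
                ○ open, literals {E=true}.
              branch 2.2.1.2 (add not (C and not D)):
                not (C and not D): β-rule — branch into not C  //  not not D.
                  branch 2.2.1.2.1 (add not C):
                    ○ open, literals {C=false, E=true}.
                  branch 2.2.1.2.2 (add not not D):
                    ○ open, literals {D=true, E=true}.
          branch 2.2.2 (add B):
            ○ open, literals {B=true}.
1 branch closed, 7 open.
Each open branch fixes some atoms; the unmentioned ones are free. Counting distinct full assignments: branch {C=false, E=false} (B, D, A) contributes 8 new; branch {C=false, E=false} (B, D, A) contributes 0 new; branch {D=true, E=true} (B, C, A) contributes 8 new; branch {E=true} (B, C, D, A) contributes 8 new; branch {C=false, E=true} (B, D, A) contributes 0 new; branch {D=true, E=true} (B, C, A) contributes 0 new; branch {B=true} (E, C, D, A) contributes 4 new. Total: 28.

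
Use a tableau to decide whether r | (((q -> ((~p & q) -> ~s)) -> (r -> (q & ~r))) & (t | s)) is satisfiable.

Initial set: {(r | (((q -> ((~p & q) -> ~s)) -> (r -> (q & ~r))) & (t | s)))}.
(r | (((q -> ((~p & q) -> ~s)) -> (r -> (q & ~r))) & (t | s))): β-rule — branch into r  //  (((q -> ((~p & q) -> ~s)) -> (r -> (q & ~r))) & (t | s)).
  branch 1 (add r):
    ○ open, literals {r=T}.
  branch 2 (add (((q -> ((~p & q) -> ~s)) -> (r -> (q & ~r))) & (t | s))):
    (((q -> ((~p & q) -> ~s)) -> (r -> (q & ~r))) & (t | s)): α-rule — add ((q -> ((~p & q) -> ~s)) -> (r -> (q & ~r))), (t | s).
    ((q -> ((~p & q) -> ~s)) -> (r -> (q & ~r))): β-rule — branch into ~(q -> ((~p & q) -> ~s))  //  (r -> (q & ~r)).
      branch 2.1 (add ~(q -> ((~p & q) -> ~s))):
        ~(q -> ((~p & q) -> ~s)): α-rule — add q, ~((~p & q) -> ~s).
        ~((~p & q) -> ~s): α-rule — add (~p & q), ~~s.
        (~p & q): α-rule — add ~p, q.
        (t | s): β-rule — branch into t  //  s.
          branch 2.1.1 (add t):
            ○ open, literals {p=F, q=T, s=T, t=T}.
          branch 2.1.2 (add s):
            ○ open, literals {p=F, q=T, s=T}.
      branch 2.2 (add (r -> (q & ~r))):
        (t | s): β-rule — branch into t  //  s.
          branch 2.2.1 (add t):
            (r -> (q & ~r)): β-rule — branch into ~r  //  (q & ~r).
              branch 2.2.1.1 (add ~r):
                ○ open, literals {r=F, t=T}.
              branch 2.2.1.2 (add (q & ~r)):
                (q & ~r): α-rule — add q, ~r.
                ○ open, literals {q=T, r=F, t=T}.
          branch 2.2.2 (add s):
            (r -> (q & ~r)): β-rule — branch into ~r  //  (q & ~r).
              branch 2.2.2.1 (add ~r):
                ○ open, literals {r=F, s=T}.
              branch 2.2.2.2 (add (q & ~r)):
                (q & ~r): α-rule — add q, ~r.
                ○ open, literals {q=T, r=F, s=T}.
0 branches closed, 7 open.
An open branch gives a satisfying assignment: r=T.

Satisfiable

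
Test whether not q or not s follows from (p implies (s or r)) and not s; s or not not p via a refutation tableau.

Initial set: {((p implies (s or r)) and not s); (s or not not p); not (not q or not s)}.
((p implies (s or r)) and not s): α-rule — add (p implies (s or r)), not s.
not (not q or not s): α-rule — add not not q, not not s.
× closes — contains both s and not s.
All 1 branch closes.
Every branch closed, so the premises entail the conclusion.

Yes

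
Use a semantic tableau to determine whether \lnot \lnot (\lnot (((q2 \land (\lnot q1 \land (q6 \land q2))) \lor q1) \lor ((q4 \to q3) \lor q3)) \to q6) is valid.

Not valid

Assume the negation and expand:
Initial set: {F \lnot \lnot (\lnot (((q2 \land (\lnot q1 \land (q6 \land q2))) \lor q1) \lor ((q4 \to q3) \lor q3)) \to q6)}.
F \lnot \lnot (\lnot (((q2 \land (\lnot q1 \land (q6 \land q2))) \lor q1) \lor ((q4 \to q3) \lor q3)) \to q6): drop double negation, giving F (\lnot (((q2 \land (\lnot q1 \land (q6 \land q2))) \lor q1) \lor ((q4 \to q3) \lor q3)) \to q6).
F (\lnot (((q2 \land (\lnot q1 \land (q6 \land q2))) \lor q1) \lor ((q4 \to q3) \lor q3)) \to q6): α-rule — add T \lnot (((q2 \land (\lnot q1 \land (q6 \land q2))) \lor q1) \lor ((q4 \to q3) \lor q3)), F q6.
T \lnot (((q2 \land (\lnot q1 \land (q6 \land q2))) \lor q1) \lor ((q4 \to q3) \lor q3)): α-rule — add F ((q2 \land (\lnot q1 \land (q6 \land q2))) \lor q1), F ((q4 \to q3) \lor q3).
F ((q2 \land (\lnot q1 \land (q6 \land q2))) \lor q1): α-rule — add F (q2 \land (\lnot q1 \land (q6 \land q2))), F q1.
F ((q4 \to q3) \lor q3): α-rule — add F (q4 \to q3), F q3.
F (q4 \to q3): α-rule — add T q4, F q3.
F (q2 \land (\lnot q1 \land (q6 \land q2))): β-rule — branch into F q2  //  F (\lnot q1 \land (q6 \land q2)).
  branch 1 (add F q2):
    ○ open, literals {q1=false, q2=false, q3=false, q4=true, q6=false}.
  branch 2 (add F (\lnot q1 \land (q6 \land q2))):
    F (\lnot q1 \land (q6 \land q2)): β-rule — branch into F \lnot q1  //  F (q6 \land q2).
      branch 2.1 (add F \lnot q1):
        × closes — contains both q1 and \lnot q1.
      branch 2.2 (add F (q6 \land q2)):
        F (q6 \land q2): β-rule — branch into F q6  //  F q2.
          branch 2.2.1 (add F q6):
            ○ open, literals {q1=false, q3=false, q4=true, q6=false}.
          branch 2.2.2 (add F q2):
            ○ open, literals {q1=false, q2=false, q3=false, q4=true, q6=false}.
1 branch closed, 3 open.
An open branch gives a countermodel: q1=false, q2=false, q3=false, q4=true, q6=false (unmentioned atoms arbitrary); under it the original formula is false.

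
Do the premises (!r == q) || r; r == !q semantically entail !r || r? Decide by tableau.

Yes

Initial set: {((!r == q) || r); (r == !q); !(!r || r)}.
!(!r || r): α-rule — add !!r, !r.
× closes — contains both r and !r.
All 1 branch closes.
Every branch closed, so the premises entail the conclusion.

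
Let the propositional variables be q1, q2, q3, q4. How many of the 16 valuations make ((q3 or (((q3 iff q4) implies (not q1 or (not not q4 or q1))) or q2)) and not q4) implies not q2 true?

12

Initial set: {(((q3 or (((q3 iff q4) implies (not q1 or (not not q4 or q1))) or q2)) and not q4) implies not q2)}.
(((q3 or (((q3 iff q4) implies (not q1 or (not not q4 or q1))) or q2)) and not q4) implies not q2): β-rule — branch into not ((q3 or (((q3 iff q4) implies (not q1 or (not not q4 or q1))) or q2)) and not q4)  //  not q2.
  branch 1 (add not ((q3 or (((q3 iff q4) implies (not q1 or (not not q4 or q1))) or q2)) and not q4)):
    not ((q3 or (((q3 iff q4) implies (not q1 or (not not q4 or q1))) or q2)) and not q4): β-rule — branch into not (q3 or (((q3 iff q4) implies (not q1 or (not not q4 or q1))) or q2))  //  not not q4.
      branch 1.1 (add not (q3 or (((q3 iff q4) implies (not q1 or (not not q4 or q1))) or q2))):
        not (q3 or (((q3 iff q4) implies (not q1 or (not not q4 or q1))) or q2)): α-rule — add not q3, not (((q3 iff q4) implies (not q1 or (not not q4 or q1))) or q2).
        not (((q3 iff q4) implies (not q1 or (not not q4 or q1))) or q2): α-rule — add not ((q3 iff q4) implies (not q1 or (not not q4 or q1))), not q2.
        not ((q3 iff q4) implies (not q1 or (not not q4 or q1))): α-rule — add (q3 iff q4), not (not q1 or (not not q4 or q1)).
        not (not q1 or (not not q4 or q1)): α-rule — add not not q1, not (not not q4 or q1).
        not (not not q4 or q1): α-rule — add not not not q4, not q1.
        × closes — contains both q1 and not q1.
      branch 1.2 (add not not q4):
        ○ open, literals {q4=true}.
  branch 2 (add not q2):
    ○ open, literals {q2=false}.
1 branch closed, 2 open.
Each open branch fixes some atoms; the unmentioned ones are free. Counting distinct full assignments: branch {q4=true} (q1, q2, q3) contributes 8 new; branch {q2=false} (q1, q3, q4) contributes 4 new. Total: 12.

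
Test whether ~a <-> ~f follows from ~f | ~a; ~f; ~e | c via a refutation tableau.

No

Initial set: {(~f | ~a); ~f; (~e | c); ~(~a <-> ~f)}.
(~f | ~a): β-rule — branch into ~f  //  ~a.
  branch 1 (add ~f):
    (~e | c): β-rule — branch into ~e  //  c.
      branch 1.1 (add ~e):
        ~(~a <-> ~f): β-rule — branch into ~a, ~~f  //  ~~a, ~f.
          branch 1.1.1 (add ~a, ~~f):
            × closes — contains both f and ~f.
          branch 1.1.2 (add ~~a, ~f):
            ○ open, literals {a=1, e=0, f=0}.
      branch 1.2 (add c):
        ~(~a <-> ~f): β-rule — branch into ~a, ~~f  //  ~~a, ~f.
          branch 1.2.1 (add ~a, ~~f):
            × closes — contains both f and ~f.
          branch 1.2.2 (add ~~a, ~f):
            ○ open, literals {a=1, c=1, f=0}.
  branch 2 (add ~a):
    (~e | c): β-rule — branch into ~e  //  c.
      branch 2.1 (add ~e):
        ~(~a <-> ~f): β-rule — branch into ~a, ~~f  //  ~~a, ~f.
          branch 2.1.1 (add ~a, ~~f):
            × closes — contains both f and ~f.
          branch 2.1.2 (add ~~a, ~f):
            × closes — contains both a and ~a.
      branch 2.2 (add c):
        ~(~a <-> ~f): β-rule — branch into ~a, ~~f  //  ~~a, ~f.
          branch 2.2.1 (add ~a, ~~f):
            × closes — contains both f and ~f.
          branch 2.2.2 (add ~~a, ~f):
            × closes — contains both a and ~a.
6 branches closed, 2 open.
An open branch gives a countermodel: a=1, e=0, f=0 (unmentioned atoms arbitrary); the premises hold there but the conclusion fails.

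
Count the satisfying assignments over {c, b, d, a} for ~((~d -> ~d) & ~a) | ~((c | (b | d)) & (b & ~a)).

Initial set: {(~((~d -> ~d) & ~a) | ~((c | (b | d)) & (b & ~a)))}.
(~((~d -> ~d) & ~a) | ~((c | (b | d)) & (b & ~a))): β-rule — branch into ~((~d -> ~d) & ~a)  //  ~((c | (b | d)) & (b & ~a)).
  branch 1 (add ~((~d -> ~d) & ~a)):
    ~((~d -> ~d) & ~a): β-rule — branch into ~(~d -> ~d)  //  ~~a.
      branch 1.1 (add ~(~d -> ~d)):
        ~(~d -> ~d): α-rule — add ~d, ~~d.
        × closes — contains both d and ~d.
      branch 1.2 (add ~~a):
        ○ open, literals {a=1}.
  branch 2 (add ~((c | (b | d)) & (b & ~a))):
    ~((c | (b | d)) & (b & ~a)): β-rule — branch into ~(c | (b | d))  //  ~(b & ~a).
      branch 2.1 (add ~(c | (b | d))):
        ~(c | (b | d)): α-rule — add ~c, ~(b | d).
        ~(b | d): α-rule — add ~b, ~d.
        ○ open, literals {b=0, c=0, d=0}.
      branch 2.2 (add ~(b & ~a)):
        ~(b & ~a): β-rule — branch into ~b  //  ~~a.
          branch 2.2.1 (add ~b):
            ○ open, literals {b=0}.
          branch 2.2.2 (add ~~a):
            ○ open, literals {a=1}.
1 branch closed, 4 open.
Each open branch fixes some atoms; the unmentioned ones are free. Counting distinct full assignments: branch {a=1} (c, b, d) contributes 8 new; branch {b=0, c=0, d=0} (a) contributes 1 new; branch {b=0} (c, d, a) contributes 3 new; branch {a=1} (c, b, d) contributes 0 new. Total: 12.

12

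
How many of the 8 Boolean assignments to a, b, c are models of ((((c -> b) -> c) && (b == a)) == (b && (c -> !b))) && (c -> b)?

3

Initial set: {(((((c -> b) -> c) && (b == a)) == (b && (c -> !b))) && (c -> b))}.
(((((c -> b) -> c) && (b == a)) == (b && (c -> !b))) && (c -> b)): α-rule — add ((((c -> b) -> c) && (b == a)) == (b && (c -> !b))), (c -> b).
((((c -> b) -> c) && (b == a)) == (b && (c -> !b))): β-rule — branch into (((c -> b) -> c) && (b == a)), (b && (c -> !b))  //  !(((c -> b) -> c) && (b == a)), !(b && (c -> !b)).
  branch 1 (add (((c -> b) -> c) && (b == a)), (b && (c -> !b))):
    (((c -> b) -> c) && (b == a)): α-rule — add ((c -> b) -> c), (b == a).
    (b && (c -> !b)): α-rule — add b, (c -> !b).
    (c -> b): β-rule — branch into !c  //  b.
      branch 1.1 (add !c):
        ((c -> b) -> c): β-rule — branch into !(c -> b)  //  c.
          branch 1.1.1 (add !(c -> b)):
            !(c -> b): α-rule — add c, !b.
            × closes — contains both c and !c.
          branch 1.1.2 (add c):
            × closes — contains both c and !c.
      branch 1.2 (add b):
        ((c -> b) -> c): β-rule — branch into !(c -> b)  //  c.
          branch 1.2.1 (add !(c -> b)):
            !(c -> b): α-rule — add c, !b.
            × closes — contains both b and !b.
          branch 1.2.2 (add c):
            (b == a): β-rule — branch into b, a  //  !b, !a.
              branch 1.2.2.1 (add b, a):
                (c -> !b): β-rule — branch into !c  //  !b.
                  branch 1.2.2.1.1 (add !c):
                    × closes — contains both c and !c.
                  branch 1.2.2.1.2 (add !b):
                    × closes — contains both b and !b.
              branch 1.2.2.2 (add !b, !a):
                × closes — contains both b and !b.
  branch 2 (add !(((c -> b) -> c) && (b == a)), !(b && (c -> !b))):
    (c -> b): β-rule — branch into !c  //  b.
      branch 2.1 (add !c):
        !(((c -> b) -> c) && (b == a)): β-rule — branch into !((c -> b) -> c)  //  !(b == a).
          branch 2.1.1 (add !((c -> b) -> c)):
            !((c -> b) -> c): α-rule — add (c -> b), !c.
            !(b && (c -> !b)): β-rule — branch into !b  //  !(c -> !b).
              branch 2.1.1.1 (add !b):
                (c -> b): β-rule — branch into !c  //  b.
                  branch 2.1.1.1.1 (add !c):
                    ○ open, literals {b=0, c=0}.
                  branch 2.1.1.1.2 (add b):
                    × closes — contains both b and !b.
              branch 2.1.1.2 (add !(c -> !b)):
                !(c -> !b): α-rule — add c, !!b.
                × closes — contains both c and !c.
          branch 2.1.2 (add !(b == a)):
            !(b && (c -> !b)): β-rule — branch into !b  //  !(c -> !b).
              branch 2.1.2.1 (add !b):
                !(b == a): β-rule — branch into b, !a  //  !b, a.
                  branch 2.1.2.1.1 (add b, !a):
                    × closes — contains both b and !b.
                  branch 2.1.2.1.2 (add !b, a):
                    ○ open, literals {a=1, b=0, c=0}.
              branch 2.1.2.2 (add !(c -> !b)):
                !(c -> !b): α-rule — add c, !!b.
                × closes — contains both c and !c.
      branch 2.2 (add b):
        !(((c -> b) -> c) && (b == a)): β-rule — branch into !((c -> b) -> c)  //  !(b == a).
          branch 2.2.1 (add !((c -> b) -> c)):
            !((c -> b) -> c): α-rule — add (c -> b), !c.
            !(b && (c -> !b)): β-rule — branch into !b  //  !(c -> !b).
              branch 2.2.1.1 (add !b):
                × closes — contains both b and !b.
              branch 2.2.1.2 (add !(c -> !b)):
                !(c -> !b): α-rule — add c, !!b.
                × closes — contains both c and !c.
          branch 2.2.2 (add !(b == a)):
            !(b && (c -> !b)): β-rule — branch into !b  //  !(c -> !b).
              branch 2.2.2.1 (add !b):
                × closes — contains both b and !b.
              branch 2.2.2.2 (add !(c -> !b)):
                !(c -> !b): α-rule — add c, !!b.
                !(b == a): β-rule — branch into b, !a  //  !b, a.
                  branch 2.2.2.2.1 (add b, !a):
                    ○ open, literals {a=0, b=1, c=1}.
                  branch 2.2.2.2.2 (add !b, a):
                    × closes — contains both b and !b.
14 branches closed, 3 open.
Each open branch fixes some atoms; the unmentioned ones are free. Counting distinct full assignments: branch {b=0, c=0} (a) contributes 2 new; branch {a=1, b=0, c=0} (none free) contributes 0 new; branch {a=0, b=1, c=1} (none free) contributes 1 new. Total: 3.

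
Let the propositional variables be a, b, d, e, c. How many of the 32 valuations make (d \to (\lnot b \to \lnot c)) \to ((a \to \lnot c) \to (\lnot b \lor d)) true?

26

Initial set: {((d \to (\lnot b \to \lnot c)) \to ((a \to \lnot c) \to (\lnot b \lor d)))}.
((d \to (\lnot b \to \lnot c)) \to ((a \to \lnot c) \to (\lnot b \lor d))): β-rule — branch into \lnot (d \to (\lnot b \to \lnot c))  //  ((a \to \lnot c) \to (\lnot b \lor d)).
  branch 1 (add \lnot (d \to (\lnot b \to \lnot c))):
    \lnot (d \to (\lnot b \to \lnot c)): α-rule — add d, \lnot (\lnot b \to \lnot c).
    \lnot (\lnot b \to \lnot c): α-rule — add \lnot b, \lnot \lnot c.
    ○ open, literals {b=false, c=true, d=true}.
  branch 2 (add ((a \to \lnot c) \to (\lnot b \lor d))):
    ((a \to \lnot c) \to (\lnot b \lor d)): β-rule — branch into \lnot (a \to \lnot c)  //  (\lnot b \lor d).
      branch 2.1 (add \lnot (a \to \lnot c)):
        \lnot (a \to \lnot c): α-rule — add a, \lnot \lnot c.
        ○ open, literals {a=true, c=true}.
      branch 2.2 (add (\lnot b \lor d)):
        (\lnot b \lor d): β-rule — branch into \lnot b  //  d.
          branch 2.2.1 (add \lnot b):
            ○ open, literals {b=false}.
          branch 2.2.2 (add d):
            ○ open, literals {d=true}.
0 branches closed, 4 open.
Each open branch fixes some atoms; the unmentioned ones are free. Counting distinct full assignments: branch {b=false, c=true, d=true} (a, e) contributes 4 new; branch {a=true, c=true} (b, d, e) contributes 6 new; branch {b=false} (a, d, e, c) contributes 10 new; branch {d=true} (a, b, e, c) contributes 6 new. Total: 26.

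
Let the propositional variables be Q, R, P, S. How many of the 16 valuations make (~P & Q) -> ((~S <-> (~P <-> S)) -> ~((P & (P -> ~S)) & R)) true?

Initial set: {((~P & Q) -> ((~S <-> (~P <-> S)) -> ~((P & (P -> ~S)) & R)))}.
((~P & Q) -> ((~S <-> (~P <-> S)) -> ~((P & (P -> ~S)) & R))): β-rule — branch into ~(~P & Q)  //  ((~S <-> (~P <-> S)) -> ~((P & (P -> ~S)) & R)).
  branch 1 (add ~(~P & Q)):
    ~(~P & Q): β-rule — branch into ~~P  //  ~Q.
      branch 1.1 (add ~~P):
        ○ open, literals {P=true}.
      branch 1.2 (add ~Q):
        ○ open, literals {Q=false}.
  branch 2 (add ((~S <-> (~P <-> S)) -> ~((P & (P -> ~S)) & R))):
    ((~S <-> (~P <-> S)) -> ~((P & (P -> ~S)) & R)): β-rule — branch into ~(~S <-> (~P <-> S))  //  ~((P & (P -> ~S)) & R).
      branch 2.1 (add ~(~S <-> (~P <-> S))):
        ~(~S <-> (~P <-> S)): β-rule — branch into ~S, ~(~P <-> S)  //  ~~S, (~P <-> S).
          branch 2.1.1 (add ~S, ~(~P <-> S)):
            ~(~P <-> S): β-rule — branch into ~P, ~S  //  ~~P, S.
              branch 2.1.1.1 (add ~P, ~S):
                ○ open, literals {P=false, S=false}.
              branch 2.1.1.2 (add ~~P, S):
                × closes — contains both S and ~S.
          branch 2.1.2 (add ~~S, (~P <-> S)):
            (~P <-> S): β-rule — branch into ~P, S  //  ~~P, ~S.
              branch 2.1.2.1 (add ~P, S):
                ○ open, literals {P=false, S=true}.
              branch 2.1.2.2 (add ~~P, ~S):
                × closes — contains both S and ~S.
      branch 2.2 (add ~((P & (P -> ~S)) & R)):
        ~((P & (P -> ~S)) & R): β-rule — branch into ~(P & (P -> ~S))  //  ~R.
          branch 2.2.1 (add ~(P & (P -> ~S))):
            ~(P & (P -> ~S)): β-rule — branch into ~P  //  ~(P -> ~S).
              branch 2.2.1.1 (add ~P):
                ○ open, literals {P=false}.
              branch 2.2.1.2 (add ~(P -> ~S)):
                ~(P -> ~S): α-rule — add P, ~~S.
                ○ open, literals {P=true, S=true}.
          branch 2.2.2 (add ~R):
            ○ open, literals {R=false}.
2 branches closed, 7 open.
Each open branch fixes some atoms; the unmentioned ones are free. Counting distinct full assignments: branch {P=true} (Q, R, S) contributes 8 new; branch {Q=false} (R, P, S) contributes 4 new; branch {P=false, S=false} (Q, R) contributes 2 new; branch {P=false, S=true} (Q, R) contributes 2 new; branch {P=false} (Q, R, S) contributes 0 new; branch {P=true, S=true} (Q, R) contributes 0 new; branch {R=false} (Q, P, S) contributes 0 new. Total: 16.

16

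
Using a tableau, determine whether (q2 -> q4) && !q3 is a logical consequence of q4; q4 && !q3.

Initial set: {q4; (q4 && !q3); !((q2 -> q4) && !q3)}.
(q4 && !q3): α-rule — add q4, !q3.
!((q2 -> q4) && !q3): β-rule — branch into !(q2 -> q4)  //  !!q3.
  branch 1 (add !(q2 -> q4)):
    !(q2 -> q4): α-rule — add q2, !q4.
    × closes — contains both q4 and !q4.
  branch 2 (add !!q3):
    × closes — contains both q3 and !q3.
All 2 branches close.
Every branch closed, so the premises entail the conclusion.

Yes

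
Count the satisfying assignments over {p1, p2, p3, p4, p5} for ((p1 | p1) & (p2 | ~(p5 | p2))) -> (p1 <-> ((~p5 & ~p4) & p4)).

20

Initial set: {(((p1 | p1) & (p2 | ~(p5 | p2))) -> (p1 <-> ((~p5 & ~p4) & p4)))}.
(((p1 | p1) & (p2 | ~(p5 | p2))) -> (p1 <-> ((~p5 & ~p4) & p4))): β-rule — branch into ~((p1 | p1) & (p2 | ~(p5 | p2)))  //  (p1 <-> ((~p5 & ~p4) & p4)).
  branch 1 (add ~((p1 | p1) & (p2 | ~(p5 | p2)))):
    ~((p1 | p1) & (p2 | ~(p5 | p2))): β-rule — branch into ~(p1 | p1)  //  ~(p2 | ~(p5 | p2)).
      branch 1.1 (add ~(p1 | p1)):
        ~(p1 | p1): α-rule — add ~p1, ~p1.
        ○ open, literals {p1=false}.
      branch 1.2 (add ~(p2 | ~(p5 | p2))):
        ~(p2 | ~(p5 | p2)): α-rule — add ~p2, ~~(p5 | p2).
        ~~(p5 | p2): β-rule — branch into p5  //  p2.
          branch 1.2.1 (add p5):
            ○ open, literals {p2=false, p5=true}.
          branch 1.2.2 (add p2):
            × closes — contains both p2 and ~p2.
  branch 2 (add (p1 <-> ((~p5 & ~p4) & p4))):
    (p1 <-> ((~p5 & ~p4) & p4)): β-rule — branch into p1, ((~p5 & ~p4) & p4)  //  ~p1, ~((~p5 & ~p4) & p4).
      branch 2.1 (add p1, ((~p5 & ~p4) & p4)):
        ((~p5 & ~p4) & p4): α-rule — add (~p5 & ~p4), p4.
        (~p5 & ~p4): α-rule — add ~p5, ~p4.
        × closes — contains both p4 and ~p4.
      branch 2.2 (add ~p1, ~((~p5 & ~p4) & p4)):
        ~((~p5 & ~p4) & p4): β-rule — branch into ~(~p5 & ~p4)  //  ~p4.
          branch 2.2.1 (add ~(~p5 & ~p4)):
            ~(~p5 & ~p4): β-rule — branch into ~~p5  //  ~~p4.
              branch 2.2.1.1 (add ~~p5):
                ○ open, literals {p1=false, p5=true}.
              branch 2.2.1.2 (add ~~p4):
                ○ open, literals {p1=false, p4=true}.
          branch 2.2.2 (add ~p4):
            ○ open, literals {p1=false, p4=false}.
2 branches closed, 5 open.
Each open branch fixes some atoms; the unmentioned ones are free. Counting distinct full assignments: branch {p1=false} (p2, p3, p4, p5) contributes 16 new; branch {p2=false, p5=true} (p1, p3, p4) contributes 4 new; branch {p1=false, p5=true} (p2, p3, p4) contributes 0 new; branch {p1=false, p4=true} (p2, p3, p5) contributes 0 new; branch {p1=false, p4=false} (p2, p3, p5) contributes 0 new. Total: 20.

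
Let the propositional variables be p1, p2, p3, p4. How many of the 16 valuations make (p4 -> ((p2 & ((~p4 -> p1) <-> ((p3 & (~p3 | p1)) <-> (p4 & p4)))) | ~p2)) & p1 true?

Initial set: {T ((p4 -> ((p2 & ((~p4 -> p1) <-> ((p3 & (~p3 | p1)) <-> (p4 & p4)))) | ~p2)) & p1)}.
T ((p4 -> ((p2 & ((~p4 -> p1) <-> ((p3 & (~p3 | p1)) <-> (p4 & p4)))) | ~p2)) & p1): α-rule — add T (p4 -> ((p2 & ((~p4 -> p1) <-> ((p3 & (~p3 | p1)) <-> (p4 & p4)))) | ~p2)), T p1.
T (p4 -> ((p2 & ((~p4 -> p1) <-> ((p3 & (~p3 | p1)) <-> (p4 & p4)))) | ~p2)): β-rule — branch into F p4  //  T ((p2 & ((~p4 -> p1) <-> ((p3 & (~p3 | p1)) <-> (p4 & p4)))) | ~p2).
  branch 1 (add F p4):
    ○ open, literals {p1=true, p4=false}.
  branch 2 (add T ((p2 & ((~p4 -> p1) <-> ((p3 & (~p3 | p1)) <-> (p4 & p4)))) | ~p2)):
    T ((p2 & ((~p4 -> p1) <-> ((p3 & (~p3 | p1)) <-> (p4 & p4)))) | ~p2): β-rule — branch into T (p2 & ((~p4 -> p1) <-> ((p3 & (~p3 | p1)) <-> (p4 & p4))))  //  T ~p2.
      branch 2.1 (add T (p2 & ((~p4 -> p1) <-> ((p3 & (~p3 | p1)) <-> (p4 & p4))))):
        T (p2 & ((~p4 -> p1) <-> ((p3 & (~p3 | p1)) <-> (p4 & p4)))): α-rule — add T p2, T ((~p4 -> p1) <-> ((p3 & (~p3 | p1)) <-> (p4 & p4))).
        T ((~p4 -> p1) <-> ((p3 & (~p3 | p1)) <-> (p4 & p4))): β-rule — branch into T (~p4 -> p1), T ((p3 & (~p3 | p1)) <-> (p4 & p4))  //  F (~p4 -> p1), F ((p3 & (~p3 | p1)) <-> (p4 & p4)).
          branch 2.1.1 (add T (~p4 -> p1), T ((p3 & (~p3 | p1)) <-> (p4 & p4))):
            T (~p4 -> p1): β-rule — branch into F ~p4  //  T p1.
              branch 2.1.1.1 (add F ~p4):
                T ((p3 & (~p3 | p1)) <-> (p4 & p4)): β-rule — branch into T (p3 & (~p3 | p1)), T (p4 & p4)  //  F (p3 & (~p3 | p1)), F (p4 & p4).
                  branch 2.1.1.1.1 (add T (p3 & (~p3 | p1)), T (p4 & p4)):
                    T (p3 & (~p3 | p1)): α-rule — add T p3, T (~p3 | p1).
                    T (p4 & p4): α-rule — add T p4, T p4.
                    T (~p3 | p1): β-rule — branch into T ~p3  //  T p1.
                      branch 2.1.1.1.1.1 (add T ~p3):
                        × closes — contains both p3 and ~p3.
                      branch 2.1.1.1.1.2 (add T p1):
                        ○ open, literals {p1=true, p2=true, p3=true, p4=true}.
                  branch 2.1.1.1.2 (add F (p3 & (~p3 | p1)), F (p4 & p4)):
                    F (p3 & (~p3 | p1)): β-rule — branch into F p3  //  F (~p3 | p1).
                      branch 2.1.1.1.2.1 (add F p3):
                        F (p4 & p4): β-rule — branch into F p4  //  F p4.
                          branch 2.1.1.1.2.1.1 (add F p4):
                            × closes — contains both p4 and ~p4.
                          branch 2.1.1.1.2.1.2 (add F p4):
                            × closes — contains both p4 and ~p4.
                      branch 2.1.1.1.2.2 (add F (~p3 | p1)):
                        F (~p3 | p1): α-rule — add F ~p3, F p1.
                        × closes — contains both p1 and ~p1.
              branch 2.1.1.2 (add T p1):
                T ((p3 & (~p3 | p1)) <-> (p4 & p4)): β-rule — branch into T (p3 & (~p3 | p1)), T (p4 & p4)  //  F (p3 & (~p3 | p1)), F (p4 & p4).
                  branch 2.1.1.2.1 (add T (p3 & (~p3 | p1)), T (p4 & p4)):
                    T (p3 & (~p3 | p1)): α-rule — add T p3, T (~p3 | p1).
                    T (p4 & p4): α-rule — add T p4, T p4.
                    T (~p3 | p1): β-rule — branch into T ~p3  //  T p1.
                      branch 2.1.1.2.1.1 (add T ~p3):
                        × closes — contains both p3 and ~p3.
                      branch 2.1.1.2.1.2 (add T p1):
                        ○ open, literals {p1=true, p2=true, p3=true, p4=true}.
                  branch 2.1.1.2.2 (add F (p3 & (~p3 | p1)), F (p4 & p4)):
                    F (p3 & (~p3 | p1)): β-rule — branch into F p3  //  F (~p3 | p1).
                      branch 2.1.1.2.2.1 (add F p3):
                        F (p4 & p4): β-rule — branch into F p4  //  F p4.
                          branch 2.1.1.2.2.1.1 (add F p4):
                            ○ open, literals {p1=true, p2=true, p3=false, p4=false}.
                          branch 2.1.1.2.2.1.2 (add F p4):
                            ○ open, literals {p1=true, p2=true, p3=false, p4=false}.
                      branch 2.1.1.2.2.2 (add F (~p3 | p1)):
                        F (~p3 | p1): α-rule — add F ~p3, F p1.
                        × closes — contains both p1 and ~p1.
          branch 2.1.2 (add F (~p4 -> p1), F ((p3 & (~p3 | p1)) <-> (p4 & p4))):
            F (~p4 -> p1): α-rule — add T ~p4, F p1.
            × closes — contains both p1 and ~p1.
      branch 2.2 (add T ~p2):
        ○ open, literals {p1=true, p2=false}.
7 branches closed, 6 open.
Each open branch fixes some atoms; the unmentioned ones are free. Counting distinct full assignments: branch {p1=true, p4=false} (p2, p3) contributes 4 new; branch {p1=true, p2=true, p3=true, p4=true} (none free) contributes 1 new; branch {p1=true, p2=true, p3=true, p4=true} (none free) contributes 0 new; branch {p1=true, p2=true, p3=false, p4=false} (none free) contributes 0 new; branch {p1=true, p2=true, p3=false, p4=false} (none free) contributes 0 new; branch {p1=true, p2=false} (p3, p4) contributes 2 new. Total: 7.

7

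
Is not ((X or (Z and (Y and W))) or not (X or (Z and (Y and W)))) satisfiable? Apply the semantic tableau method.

Unsatisfiable

Initial set: {not ((X or (Z and (Y and W))) or not (X or (Z and (Y and W))))}.
not ((X or (Z and (Y and W))) or not (X or (Z and (Y and W)))): α-rule — add not (X or (Z and (Y and W))), not not (X or (Z and (Y and W))).
not (X or (Z and (Y and W))): α-rule — add not X, not (Z and (Y and W)).
not not (X or (Z and (Y and W))): β-rule — branch into X  //  (Z and (Y and W)).
  branch 1 (add X):
    × closes — contains both X and not X.
  branch 2 (add (Z and (Y and W))):
    (Z and (Y and W)): α-rule — add Z, (Y and W).
    (Y and W): α-rule — add Y, W.
    not (Z and (Y and W)): β-rule — branch into not Z  //  not (Y and W).
      branch 2.1 (add not Z):
        × closes — contains both Z and not Z.
      branch 2.2 (add not (Y and W)):
        not (Y and W): β-rule — branch into not Y  //  not W.
          branch 2.2.1 (add not Y):
            × closes — contains both Y and not Y.
          branch 2.2.2 (add not W):
            × closes — contains both W and not W.
All 4 branches close.
Every branch closed; the formula is unsatisfiable.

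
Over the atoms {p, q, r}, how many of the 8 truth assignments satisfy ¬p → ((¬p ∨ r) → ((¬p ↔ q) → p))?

6

Initial set: {(¬p → ((¬p ∨ r) → ((¬p ↔ q) → p)))}.
(¬p → ((¬p ∨ r) → ((¬p ↔ q) → p))): β-rule — branch into ¬¬p  //  ((¬p ∨ r) → ((¬p ↔ q) → p)).
  branch 1 (add ¬¬p):
    ○ open, literals {p=1}.
  branch 2 (add ((¬p ∨ r) → ((¬p ↔ q) → p))):
    ((¬p ∨ r) → ((¬p ↔ q) → p)): β-rule — branch into ¬(¬p ∨ r)  //  ((¬p ↔ q) → p).
      branch 2.1 (add ¬(¬p ∨ r)):
        ¬(¬p ∨ r): α-rule — add ¬¬p, ¬r.
        ○ open, literals {p=1, r=0}.
      branch 2.2 (add ((¬p ↔ q) → p)):
        ((¬p ↔ q) → p): β-rule — branch into ¬(¬p ↔ q)  //  p.
          branch 2.2.1 (add ¬(¬p ↔ q)):
            ¬(¬p ↔ q): β-rule — branch into ¬p, ¬q  //  ¬¬p, q.
              branch 2.2.1.1 (add ¬p, ¬q):
                ○ open, literals {p=0, q=0}.
              branch 2.2.1.2 (add ¬¬p, q):
                ○ open, literals {p=1, q=1}.
          branch 2.2.2 (add p):
            ○ open, literals {p=1}.
0 branches closed, 5 open.
Each open branch fixes some atoms; the unmentioned ones are free. Counting distinct full assignments: branch {p=1} (q, r) contributes 4 new; branch {p=1, r=0} (q) contributes 0 new; branch {p=0, q=0} (r) contributes 2 new; branch {p=1, q=1} (r) contributes 0 new; branch {p=1} (q, r) contributes 0 new. Total: 6.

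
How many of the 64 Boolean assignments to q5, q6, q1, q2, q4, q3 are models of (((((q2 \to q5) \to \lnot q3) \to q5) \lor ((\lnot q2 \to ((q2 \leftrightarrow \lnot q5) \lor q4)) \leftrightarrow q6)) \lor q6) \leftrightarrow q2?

Initial set: {((((((q2 \to q5) \to \lnot q3) \to q5) \lor ((\lnot q2 \to ((q2 \leftrightarrow \lnot q5) \lor q4)) \leftrightarrow q6)) \lor q6) \leftrightarrow q2)}.
((((((q2 \to q5) \to \lnot q3) \to q5) \lor ((\lnot q2 \to ((q2 \leftrightarrow \lnot q5) \lor q4)) \leftrightarrow q6)) \lor q6) \leftrightarrow q2): β-rule — branch into (((((q2 \to q5) \to \lnot q3) \to q5) \lor ((\lnot q2 \to ((q2 \leftrightarrow \lnot q5) \lor q4)) \leftrightarrow q6)) \lor q6), q2  //  \lnot (((((q2 \to q5) \to \lnot q3) \to q5) \lor ((\lnot q2 \to ((q2 \leftrightarrow \lnot q5) \lor q4)) \leftrightarrow q6)) \lor q6), \lnot q2.
  branch 1 (add (((((q2 \to q5) \to \lnot q3) \to q5) \lor ((\lnot q2 \to ((q2 \leftrightarrow \lnot q5) \lor q4)) \leftrightarrow q6)) \lor q6), q2):
    (((((q2 \to q5) \to \lnot q3) \to q5) \lor ((\lnot q2 \to ((q2 \leftrightarrow \lnot q5) \lor q4)) \leftrightarrow q6)) \lor q6): β-rule — branch into ((((q2 \to q5) \to \lnot q3) \to q5) \lor ((\lnot q2 \to ((q2 \leftrightarrow \lnot q5) \lor q4)) \leftrightarrow q6))  //  q6.
      branch 1.1 (add ((((q2 \to q5) \to \lnot q3) \to q5) \lor ((\lnot q2 \to ((q2 \leftrightarrow \lnot q5) \lor q4)) \leftrightarrow q6))):
        ((((q2 \to q5) \to \lnot q3) \to q5) \lor ((\lnot q2 \to ((q2 \leftrightarrow \lnot q5) \lor q4)) \leftrightarrow q6)): β-rule — branch into (((q2 \to q5) \to \lnot q3) \to q5)  //  ((\lnot q2 \to ((q2 \leftrightarrow \lnot q5) \lor q4)) \leftrightarrow q6).
          branch 1.1.1 (add (((q2 \to q5) \to \lnot q3) \to q5)):
            (((q2 \to q5) \to \lnot q3) \to q5): β-rule — branch into \lnot ((q2 \to q5) \to \lnot q3)  //  q5.
              branch 1.1.1.1 (add \lnot ((q2 \to q5) \to \lnot q3)):
                \lnot ((q2 \to q5) \to \lnot q3): α-rule — add (q2 \to q5), \lnot \lnot q3.
                (q2 \to q5): β-rule — branch into \lnot q2  //  q5.
                  branch 1.1.1.1.1 (add \lnot q2):
                    × closes — contains both q2 and \lnot q2.
                  branch 1.1.1.1.2 (add q5):
                    ○ open, literals {q2=1, q3=1, q5=1}.
              branch 1.1.1.2 (add q5):
                ○ open, literals {q2=1, q5=1}.
          branch 1.1.2 (add ((\lnot q2 \to ((q2 \leftrightarrow \lnot q5) \lor q4)) \leftrightarrow q6)):
            ((\lnot q2 \to ((q2 \leftrightarrow \lnot q5) \lor q4)) \leftrightarrow q6): β-rule — branch into (\lnot q2 \to ((q2 \leftrightarrow \lnot q5) \lor q4)), q6  //  \lnot (\lnot q2 \to ((q2 \leftrightarrow \lnot q5) \lor q4)), \lnot q6.
              branch 1.1.2.1 (add (\lnot q2 \to ((q2 \leftrightarrow \lnot q5) \lor q4)), q6):
                (\lnot q2 \to ((q2 \leftrightarrow \lnot q5) \lor q4)): β-rule — branch into \lnot \lnot q2  //  ((q2 \leftrightarrow \lnot q5) \lor q4).
                  branch 1.1.2.1.1 (add \lnot \lnot q2):
                    ○ open, literals {q2=1, q6=1}.
                  branch 1.1.2.1.2 (add ((q2 \leftrightarrow \lnot q5) \lor q4)):
                    ((q2 \leftrightarrow \lnot q5) \lor q4): β-rule — branch into (q2 \leftrightarrow \lnot q5)  //  q4.
                      branch 1.1.2.1.2.1 (add (q2 \leftrightarrow \lnot q5)):
                        (q2 \leftrightarrow \lnot q5): β-rule — branch into q2, \lnot q5  //  \lnot q2, \lnot \lnot q5.
                          branch 1.1.2.1.2.1.1 (add q2, \lnot q5):
                            ○ open, literals {q2=1, q5=0, q6=1}.
                          branch 1.1.2.1.2.1.2 (add \lnot q2, \lnot \lnot q5):
                            × closes — contains both q2 and \lnot q2.
                      branch 1.1.2.1.2.2 (add q4):
                        ○ open, literals {q2=1, q4=1, q6=1}.
              branch 1.1.2.2 (add \lnot (\lnot q2 \to ((q2 \leftrightarrow \lnot q5) \lor q4)), \lnot q6):
                \lnot (\lnot q2 \to ((q2 \leftrightarrow \lnot q5) \lor q4)): α-rule — add \lnot q2, \lnot ((q2 \leftrightarrow \lnot q5) \lor q4).
                × closes — contains both q2 and \lnot q2.
      branch 1.2 (add q6):
        ○ open, literals {q2=1, q6=1}.
  branch 2 (add \lnot (((((q2 \to q5) \to \lnot q3) \to q5) \lor ((\lnot q2 \to ((q2 \leftrightarrow \lnot q5) \lor q4)) \leftrightarrow q6)) \lor q6), \lnot q2):
    \lnot (((((q2 \to q5) \to \lnot q3) \to q5) \lor ((\lnot q2 \to ((q2 \leftrightarrow \lnot q5) \lor q4)) \leftrightarrow q6)) \lor q6): α-rule — add \lnot ((((q2 \to q5) \to \lnot q3) \to q5) \lor ((\lnot q2 \to ((q2 \leftrightarrow \lnot q5) \lor q4)) \leftrightarrow q6)), \lnot q6.
    \lnot ((((q2 \to q5) \to \lnot q3) \to q5) \lor ((\lnot q2 \to ((q2 \leftrightarrow \lnot q5) \lor q4)) \leftrightarrow q6)): α-rule — add \lnot (((q2 \to q5) \to \lnot q3) \to q5), \lnot ((\lnot q2 \to ((q2 \leftrightarrow \lnot q5) \lor q4)) \leftrightarrow q6).
    \lnot (((q2 \to q5) \to \lnot q3) \to q5): α-rule — add ((q2 \to q5) \to \lnot q3), \lnot q5.
    \lnot ((\lnot q2 \to ((q2 \leftrightarrow \lnot q5) \lor q4)) \leftrightarrow q6): β-rule — branch into (\lnot q2 \to ((q2 \leftrightarrow \lnot q5) \lor q4)), \lnot q6  //  \lnot (\lnot q2 \to ((q2 \leftrightarrow \lnot q5) \lor q4)), q6.
      branch 2.1 (add (\lnot q2 \to ((q2 \leftrightarrow \lnot q5) \lor q4)), \lnot q6):
        ((q2 \to q5) \to \lnot q3): β-rule — branch into \lnot (q2 \to q5)  //  \lnot q3.
          branch 2.1.1 (add \lnot (q2 \to q5)):
            \lnot (q2 \to q5): α-rule — add q2, \lnot q5.
            × closes — contains both q2 and \lnot q2.
          branch 2.1.2 (add \lnot q3):
            (\lnot q2 \to ((q2 \leftrightarrow \lnot q5) \lor q4)): β-rule — branch into \lnot \lnot q2  //  ((q2 \leftrightarrow \lnot q5) \lor q4).
              branch 2.1.2.1 (add \lnot \lnot q2):
                × closes — contains both q2 and \lnot q2.
              branch 2.1.2.2 (add ((q2 \leftrightarrow \lnot q5) \lor q4)):
                ((q2 \leftrightarrow \lnot q5) \lor q4): β-rule — branch into (q2 \leftrightarrow \lnot q5)  //  q4.
                  branch 2.1.2.2.1 (add (q2 \leftrightarrow \lnot q5)):
                    (q2 \leftrightarrow \lnot q5): β-rule — branch into q2, \lnot q5  //  \lnot q2, \lnot \lnot q5.
                      branch 2.1.2.2.1.1 (add q2, \lnot q5):
                        × closes — contains both q2 and \lnot q2.
                      branch 2.1.2.2.1.2 (add \lnot q2, \lnot \lnot q5):
                        × closes — contains both q5 and \lnot q5.
                  branch 2.1.2.2.2 (add q4):
                    ○ open, literals {q2=0, q3=0, q4=1, q5=0, q6=0}.
      branch 2.2 (add \lnot (\lnot q2 \to ((q2 \leftrightarrow \lnot q5) \lor q4)), q6):
        × closes — contains both q6 and \lnot q6.
8 branches closed, 7 open.
Each open branch fixes some atoms; the unmentioned ones are free. Counting distinct full assignments: branch {q2=1, q3=1, q5=1} (q6, q1, q4) contributes 8 new; branch {q2=1, q5=1} (q6, q1, q4, q3) contributes 8 new; branch {q2=1, q6=1} (q5, q1, q4, q3) contributes 8 new; branch {q2=1, q5=0, q6=1} (q1, q4, q3) contributes 0 new; branch {q2=1, q4=1, q6=1} (q5, q1, q3) contributes 0 new; branch {q2=1, q6=1} (q5, q1, q4, q3) contributes 0 new; branch {q2=0, q3=0, q4=1, q5=0, q6=0} (q1) contributes 2 new. Total: 26.

26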